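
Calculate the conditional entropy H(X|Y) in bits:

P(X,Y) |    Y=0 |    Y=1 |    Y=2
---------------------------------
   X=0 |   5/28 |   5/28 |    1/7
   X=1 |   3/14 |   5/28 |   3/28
0.9940 bits

Using the chain rule: H(X|Y) = H(X,Y) - H(Y)

First, compute H(X,Y) = 2.5540 bits

Marginal P(Y) = (11/28, 5/14, 1/4)
H(Y) = 1.5601 bits

H(X|Y) = H(X,Y) - H(Y) = 2.5540 - 1.5601 = 0.9940 bits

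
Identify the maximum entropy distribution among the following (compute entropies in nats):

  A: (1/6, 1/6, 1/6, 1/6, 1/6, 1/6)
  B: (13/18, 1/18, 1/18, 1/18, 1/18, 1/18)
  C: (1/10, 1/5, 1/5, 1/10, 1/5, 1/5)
A

For a discrete distribution over n outcomes, entropy is maximized by the uniform distribution.

Computing entropies:
H(A) = 1.7918 nats
H(B) = 1.0379 nats
H(C) = 1.7481 nats

The uniform distribution (where all probabilities equal 1/6) achieves the maximum entropy of log_e(6) = 1.7918 nats.

Distribution A has the highest entropy.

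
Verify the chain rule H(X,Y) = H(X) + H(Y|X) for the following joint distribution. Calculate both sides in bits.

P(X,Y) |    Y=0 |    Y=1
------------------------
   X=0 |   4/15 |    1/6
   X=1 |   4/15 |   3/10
H(X,Y) = 1.9689, H(X) = 0.9871, H(Y|X) = 0.9818 (all in bits)

Chain rule: H(X,Y) = H(X) + H(Y|X)

Left side — joint entropy directly:
H(X,Y) = -Σ p(x,y) log p(x,y) = 1.9689 bits

Right side — compute H(Y|X) from the conditional distributions:
P(X) = (13/30, 17/30), so H(X) = 0.9871 bits
H(Y|X) = Σ_x P(X=x) · H(Y|X=x):
  P(Y|X=0) = (8/13, 5/13), H(Y|X=0) = 0.9612, weight P(X=0) = 13/30
  P(Y|X=1) = (8/17, 9/17), H(Y|X=1) = 0.9975, weight P(X=1) = 17/30
H(Y|X) = 0.9818 bits

H(X) + H(Y|X) = 0.9871 + 0.9818 = 1.9689 bits

Both sides equal 1.9689 bits. ✓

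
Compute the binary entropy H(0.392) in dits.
0.2908 dits

The binary entropy function is:
H(p) = -p log(p) - (1-p) log(1-p)

H(0.392) = -0.392 × log_10(0.392) - 0.608 × log_10(0.608)
H(0.392) = 0.2908 dits

Note: Binary entropy is maximized at p=0.5 (H=1 bit) and minimized at p=0 or p=1 (H=0).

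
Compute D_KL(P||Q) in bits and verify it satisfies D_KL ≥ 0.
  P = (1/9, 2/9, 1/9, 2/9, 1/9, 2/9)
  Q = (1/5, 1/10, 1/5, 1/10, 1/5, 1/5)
0.2631 bits

KL divergence satisfies the Gibbs inequality: D_KL(P||Q) ≥ 0 for all distributions P, Q.

D_KL(P||Q) = Σ p(x) log(p(x)/q(x))
Term by term:
  x=0: 1/9 × log_2[(1/9)/(1/5)] = -0.0942
  x=1: 2/9 × log_2[(2/9)/(1/10)] = 0.2560
  x=2: 1/9 × log_2[(1/9)/(1/5)] = -0.0942
  x=3: 2/9 × log_2[(2/9)/(1/10)] = 0.2560
  x=4: 1/9 × log_2[(1/9)/(1/5)] = -0.0942
  x=5: 2/9 × log_2[(2/9)/(1/5)] = 0.0338
D_KL(P||Q) = 0.2631 bits

D_KL(P||Q) = 0.2631 ≥ 0 ✓

This non-negativity is a fundamental property: relative entropy cannot be negative because it measures how different Q is from P.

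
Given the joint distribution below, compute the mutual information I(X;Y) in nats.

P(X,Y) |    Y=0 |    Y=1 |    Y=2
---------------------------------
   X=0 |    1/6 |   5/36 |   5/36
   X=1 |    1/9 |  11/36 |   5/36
0.0314 nats

Mutual information: I(X;Y) = H(X) + H(Y) - H(X,Y)

Marginals:
P(X) = (4/9, 5/9), H(X) = 0.6870 nats
P(Y) = (5/18, 4/9, 5/18), H(Y) = 1.0720 nats

Joint entropy: H(X,Y) = 1.7276 nats

I(X;Y) = 0.6870 + 1.0720 - 1.7276 = 0.0314 nats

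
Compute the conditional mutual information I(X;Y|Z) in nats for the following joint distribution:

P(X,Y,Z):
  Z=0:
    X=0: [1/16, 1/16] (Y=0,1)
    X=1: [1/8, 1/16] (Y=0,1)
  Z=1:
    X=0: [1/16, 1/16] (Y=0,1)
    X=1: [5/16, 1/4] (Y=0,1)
0.0050 nats

Conditional mutual information: I(X;Y|Z) = H(X|Z) + H(Y|Z) - H(X,Y|Z)

H(Z) = 0.6211
H(X,Z) = 1.1574 → H(X|Z) = 0.5363
H(Y,Z) = 1.3051 → H(Y|Z) = 0.6840
H(X,Y,Z) = 1.8364 → H(X,Y|Z) = 1.2153

I(X;Y|Z) = 0.5363 + 0.6840 - 1.2153 = 0.0050 nats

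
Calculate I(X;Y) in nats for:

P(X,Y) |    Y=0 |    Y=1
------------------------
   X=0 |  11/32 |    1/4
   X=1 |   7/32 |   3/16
0.0008 nats

Mutual information: I(X;Y) = H(X) + H(Y) - H(X,Y)

Marginals:
P(X) = (19/32, 13/32), H(X) = 0.6755 nats
P(Y) = (9/16, 7/16), H(Y) = 0.6853 nats

Joint entropy: H(X,Y) = 1.3600 nats

I(X;Y) = 0.6755 + 0.6853 - 1.3600 = 0.0008 nats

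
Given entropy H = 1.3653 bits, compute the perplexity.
2.5763

Perplexity is 2^H (or exp(H) for natural log).

H = 1.3653 bits
Perplexity = 2^1.3653 = 2.5763

Interpretation: The model's uncertainty is equivalent to choosing uniformly among 2.6 options.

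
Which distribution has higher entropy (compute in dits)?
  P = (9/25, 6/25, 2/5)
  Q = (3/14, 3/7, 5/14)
P

Computing entropies in dits:
H(P) = 0.4677
H(Q) = 0.4608

Distribution P has higher entropy.

Intuition: The distribution closer to uniform (more spread out) has higher entropy.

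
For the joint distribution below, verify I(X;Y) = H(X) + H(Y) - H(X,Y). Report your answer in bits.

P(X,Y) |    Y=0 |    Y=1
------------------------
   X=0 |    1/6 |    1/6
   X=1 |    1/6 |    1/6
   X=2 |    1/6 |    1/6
I(X;Y) = 0.0000 bits

Mutual information has multiple equivalent forms:
- I(X;Y) = H(X) - H(X|Y)
- I(X;Y) = H(Y) - H(Y|X)
- I(X;Y) = H(X) + H(Y) - H(X,Y)

Computing all quantities:
H(X) = 1.5850, H(Y) = 1.0000, H(X,Y) = 2.5850
H(X|Y) = 1.5850, H(Y|X) = 1.0000

Verification:
H(X) - H(X|Y) = 1.5850 - 1.5850 = 0.0000
H(Y) - H(Y|X) = 1.0000 - 1.0000 = 0.0000
H(X) + H(Y) - H(X,Y) = 1.5850 + 1.0000 - 2.5850 = 0.0000

All forms give I(X;Y) = 0.0000 bits. ✓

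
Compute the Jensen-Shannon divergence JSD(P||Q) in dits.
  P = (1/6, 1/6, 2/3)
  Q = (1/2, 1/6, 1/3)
0.0312 dits

Jensen-Shannon divergence is:
JSD(P||Q) = 0.5 × D_KL(P||M) + 0.5 × D_KL(Q||M)
where M = 0.5 × (P + Q) is the mixture distribution.

M = 0.5 × (1/6, 1/6, 2/3) + 0.5 × (1/2, 1/6, 1/3) = (1/3, 1/6, 1/2)

D_KL(P||M) = 0.0331 dits
D_KL(Q||M) = 0.0293 dits

JSD(P||Q) = 0.5 × 0.0331 + 0.5 × 0.0293 = 0.0312 dits

Unlike KL divergence, JSD is symmetric and bounded: 0 ≤ JSD ≤ log(2).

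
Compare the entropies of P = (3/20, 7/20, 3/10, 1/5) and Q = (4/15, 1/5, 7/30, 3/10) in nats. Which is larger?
Q

Computing entropies in nats:
H(P) = 1.3351
H(Q) = 1.3751

Distribution Q has higher entropy.

Intuition: The distribution closer to uniform (more spread out) has higher entropy.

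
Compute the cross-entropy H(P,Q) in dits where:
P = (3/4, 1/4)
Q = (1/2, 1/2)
0.3010 dits

Cross-entropy: H(P,Q) = -Σ p(x) log q(x)

Alternatively: H(P,Q) = H(P) + D_KL(P||Q)
H(P) = 0.2442 dits
D_KL(P||Q) = 0.0568 dits

H(P,Q) = 0.2442 + 0.0568 = 0.3010 dits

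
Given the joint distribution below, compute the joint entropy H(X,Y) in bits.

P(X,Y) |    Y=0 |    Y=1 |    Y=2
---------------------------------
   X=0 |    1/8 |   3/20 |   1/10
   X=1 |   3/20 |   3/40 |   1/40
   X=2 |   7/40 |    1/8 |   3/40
3.0369 bits

Joint entropy is H(X,Y) = -Σ_{x,y} p(x,y) log p(x,y).

Summing over all non-zero entries:
H(X,Y) = -[1/8·log_2(1/8) + 3/20·log_2(3/20) + 1/10·log_2(1/10) + 3/20·log_2(3/20) + 3/40·log_2(3/40) + 1/40·log_2(1/40) + 7/40·log_2(7/40) + 1/8·log_2(1/8) + 3/40·log_2(3/40)]
H(X,Y) = 3.0369 bits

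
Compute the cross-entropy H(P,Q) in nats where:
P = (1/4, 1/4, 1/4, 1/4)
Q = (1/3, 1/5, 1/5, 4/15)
1.4098 nats

Cross-entropy: H(P,Q) = -Σ p(x) log q(x)

Alternatively: H(P,Q) = H(P) + D_KL(P||Q)
H(P) = 1.3863 nats
D_KL(P||Q) = 0.0235 nats

H(P,Q) = 1.3863 + 0.0235 = 1.4098 nats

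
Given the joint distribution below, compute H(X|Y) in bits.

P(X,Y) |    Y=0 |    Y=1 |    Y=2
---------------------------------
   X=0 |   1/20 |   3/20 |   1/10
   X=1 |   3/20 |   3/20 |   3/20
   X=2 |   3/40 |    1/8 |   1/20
1.5039 bits

Using the chain rule: H(X|Y) = H(X,Y) - H(Y)

First, compute H(X,Y) = 3.0618 bits

Marginal P(Y) = (11/40, 17/40, 3/10)
H(Y) = 1.5579 bits

H(X|Y) = H(X,Y) - H(Y) = 3.0618 - 1.5579 = 1.5039 bits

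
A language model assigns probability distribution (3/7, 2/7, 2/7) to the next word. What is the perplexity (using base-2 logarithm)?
2.9417

Perplexity is 2^H (or exp(H) for natural log).

First, H = -Σ p log p = 1.5567 bits
Perplexity = 2^1.5567 = 2.9417

Interpretation: The model's uncertainty is equivalent to choosing uniformly among 2.9 options.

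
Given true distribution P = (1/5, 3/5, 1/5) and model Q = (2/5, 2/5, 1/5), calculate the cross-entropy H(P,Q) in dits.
0.4581 dits

Cross-entropy: H(P,Q) = -Σ p(x) log q(x)

Alternatively: H(P,Q) = H(P) + D_KL(P||Q)
H(P) = 0.4127 dits
D_KL(P||Q) = 0.0454 dits

H(P,Q) = 0.4127 + 0.0454 = 0.4581 dits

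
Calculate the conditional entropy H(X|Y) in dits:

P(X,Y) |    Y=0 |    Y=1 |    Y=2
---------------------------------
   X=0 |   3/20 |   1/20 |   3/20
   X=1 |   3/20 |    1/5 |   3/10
0.2690 dits

Using the chain rule: H(X|Y) = H(X,Y) - H(Y)

First, compute H(X,Y) = 0.7325 dits

Marginal P(Y) = (3/10, 1/4, 9/20)
H(Y) = 0.4634 dits

H(X|Y) = H(X,Y) - H(Y) = 0.7325 - 0.4634 = 0.2690 dits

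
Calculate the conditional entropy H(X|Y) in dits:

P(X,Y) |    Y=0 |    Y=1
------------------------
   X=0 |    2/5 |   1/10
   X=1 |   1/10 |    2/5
0.2173 dits

Using the chain rule: H(X|Y) = H(X,Y) - H(Y)

First, compute H(X,Y) = 0.5184 dits

Marginal P(Y) = (1/2, 1/2)
H(Y) = 0.3010 dits

H(X|Y) = H(X,Y) - H(Y) = 0.5184 - 0.3010 = 0.2173 dits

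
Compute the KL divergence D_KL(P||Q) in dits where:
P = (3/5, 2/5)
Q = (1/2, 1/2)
0.0087 dits

KL divergence: D_KL(P||Q) = Σ p(x) log(p(x)/q(x))

Computing term by term:
  x=0: 3/5 × log_10[(3/5)/(1/2)] = 3/5 × 0.0792 = 0.0475
  x=1: 2/5 × log_10[(2/5)/(1/2)] = 2/5 × -0.0969 = -0.0388

D_KL(P||Q) = 0.0087 dits

Note: KL divergence is always non-negative and equals 0 iff P = Q.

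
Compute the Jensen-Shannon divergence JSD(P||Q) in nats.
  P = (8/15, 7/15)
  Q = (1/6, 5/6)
0.0767 nats

Jensen-Shannon divergence is:
JSD(P||Q) = 0.5 × D_KL(P||M) + 0.5 × D_KL(Q||M)
where M = 0.5 × (P + Q) is the mixture distribution.

M = 0.5 × (8/15, 7/15) + 0.5 × (1/6, 5/6) = (7/20, 13/20)

D_KL(P||M) = 0.0700 nats
D_KL(Q||M) = 0.0834 nats

JSD(P||Q) = 0.5 × 0.0700 + 0.5 × 0.0834 = 0.0767 nats

Unlike KL divergence, JSD is symmetric and bounded: 0 ≤ JSD ≤ log(2).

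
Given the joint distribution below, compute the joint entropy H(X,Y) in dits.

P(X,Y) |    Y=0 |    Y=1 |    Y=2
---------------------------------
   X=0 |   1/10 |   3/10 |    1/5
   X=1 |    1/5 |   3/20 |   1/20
0.7251 dits

Joint entropy is H(X,Y) = -Σ_{x,y} p(x,y) log p(x,y).

Summing over all non-zero entries:
H(X,Y) = -[1/10·log_10(1/10) + 3/10·log_10(3/10) + 1/5·log_10(1/5) + 1/5·log_10(1/5) + 3/20·log_10(3/20) + 1/20·log_10(1/20)]
H(X,Y) = 0.7251 dits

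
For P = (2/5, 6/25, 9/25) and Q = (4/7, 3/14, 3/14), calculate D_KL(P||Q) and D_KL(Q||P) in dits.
D_KL(P||Q) = 0.0310, D_KL(Q||P) = 0.0297

KL divergence is not symmetric: D_KL(P||Q) ≠ D_KL(Q||P) in general.

D_KL(P||Q) = 0.0310 dits
D_KL(Q||P) = 0.0297 dits

No, they are not equal!

This asymmetry is why KL divergence is not a true distance metric.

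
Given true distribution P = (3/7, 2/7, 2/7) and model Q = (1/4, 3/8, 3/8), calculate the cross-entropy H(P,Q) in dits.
0.5014 dits

Cross-entropy: H(P,Q) = -Σ p(x) log q(x)

Alternatively: H(P,Q) = H(P) + D_KL(P||Q)
H(P) = 0.4686 dits
D_KL(P||Q) = 0.0328 dits

H(P,Q) = 0.4686 + 0.0328 = 0.5014 dits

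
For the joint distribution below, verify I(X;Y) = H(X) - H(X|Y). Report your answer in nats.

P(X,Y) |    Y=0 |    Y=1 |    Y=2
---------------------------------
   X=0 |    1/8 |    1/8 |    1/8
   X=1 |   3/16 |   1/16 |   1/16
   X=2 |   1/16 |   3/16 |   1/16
I(X;Y) = 0.0763 nats

Mutual information has multiple equivalent forms:
- I(X;Y) = H(X) - H(X|Y)
- I(X;Y) = H(Y) - H(Y|X)
- I(X;Y) = H(X) + H(Y) - H(X,Y)

Computing all quantities:
H(X) = 1.0948, H(Y) = 1.0822, H(X,Y) = 2.1007
H(X|Y) = 1.0185, H(Y|X) = 1.0059

Verification:
H(X) - H(X|Y) = 1.0948 - 1.0185 = 0.0763
H(Y) - H(Y|X) = 1.0822 - 1.0059 = 0.0763
H(X) + H(Y) - H(X,Y) = 1.0948 + 1.0822 - 2.1007 = 0.0763

All forms give I(X;Y) = 0.0763 nats. ✓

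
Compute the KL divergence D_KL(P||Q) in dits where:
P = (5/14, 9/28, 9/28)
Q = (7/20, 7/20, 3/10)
0.0009 dits

KL divergence: D_KL(P||Q) = Σ p(x) log(p(x)/q(x))

Computing term by term:
  x=0: 5/14 × log_10[(5/14)/(7/20)] = 5/14 × 0.0088 = 0.0031
  x=1: 9/28 × log_10[(9/28)/(7/20)] = 9/28 × -0.0370 = -0.0119
  x=2: 9/28 × log_10[(9/28)/(3/10)] = 9/28 × 0.0300 = 0.0096

D_KL(P||Q) = 0.0009 dits

Note: KL divergence is always non-negative and equals 0 iff P = Q.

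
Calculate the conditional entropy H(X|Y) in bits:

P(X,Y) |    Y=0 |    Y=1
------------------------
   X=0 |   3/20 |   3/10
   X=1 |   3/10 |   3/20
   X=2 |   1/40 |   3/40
1.2784 bits

Using the chain rule: H(X|Y) = H(X,Y) - H(Y)

First, compute H(X,Y) = 2.2766 bits

Marginal P(Y) = (19/40, 21/40)
H(Y) = 0.9982 bits

H(X|Y) = H(X,Y) - H(Y) = 2.2766 - 0.9982 = 1.2784 bits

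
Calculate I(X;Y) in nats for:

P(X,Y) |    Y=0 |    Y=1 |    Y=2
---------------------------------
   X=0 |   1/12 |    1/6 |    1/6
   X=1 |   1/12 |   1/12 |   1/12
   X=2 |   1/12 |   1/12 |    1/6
0.0168 nats

Mutual information: I(X;Y) = H(X) + H(Y) - H(X,Y)

Marginals:
P(X) = (5/12, 1/4, 1/3), H(X) = 1.0776 nats
P(Y) = (1/4, 1/3, 5/12), H(Y) = 1.0776 nats

Joint entropy: H(X,Y) = 2.1383 nats

I(X;Y) = 1.0776 + 1.0776 - 2.1383 = 0.0168 nats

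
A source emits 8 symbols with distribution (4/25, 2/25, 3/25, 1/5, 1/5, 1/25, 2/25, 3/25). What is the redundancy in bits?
0.1453 bits

Redundancy measures how far a source is from maximum entropy:
R = H_max - H(X)

Maximum entropy for 8 symbols: H_max = log_2(8) = 3.0000 bits
Actual entropy: H(X) = 2.8547 bits
Redundancy: R = 3.0000 - 2.8547 = 0.1453 bits

This redundancy represents potential for compression: the source could be compressed by 0.1453 bits per symbol.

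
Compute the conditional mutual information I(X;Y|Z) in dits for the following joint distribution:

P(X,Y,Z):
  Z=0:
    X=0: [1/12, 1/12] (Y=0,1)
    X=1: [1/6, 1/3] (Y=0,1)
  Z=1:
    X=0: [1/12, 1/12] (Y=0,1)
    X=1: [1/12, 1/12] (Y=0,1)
0.0032 dits

Conditional mutual information: I(X;Y|Z) = H(X|Z) + H(Y|Z) - H(X,Y|Z)

H(Z) = 0.2764
H(X,Z) = 0.5396 → H(X|Z) = 0.2632
H(Y,Z) = 0.5683 → H(Y|Z) = 0.2919
H(X,Y,Z) = 0.8283 → H(X,Y|Z) = 0.5519

I(X;Y|Z) = 0.2632 + 0.2919 - 0.5519 = 0.0032 dits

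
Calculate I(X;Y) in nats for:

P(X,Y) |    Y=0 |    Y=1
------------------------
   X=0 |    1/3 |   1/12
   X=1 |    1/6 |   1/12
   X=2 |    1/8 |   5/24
0.0734 nats

Mutual information: I(X;Y) = H(X) + H(Y) - H(X,Y)

Marginals:
P(X) = (5/12, 1/4, 1/3), H(X) = 1.0776 nats
P(Y) = (5/8, 3/8), H(Y) = 0.6616 nats

Joint entropy: H(X,Y) = 1.6657 nats

I(X;Y) = 1.0776 + 0.6616 - 1.6657 = 0.0734 nats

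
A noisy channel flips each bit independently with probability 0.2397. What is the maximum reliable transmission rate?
0.2055 bits

For a binary symmetric channel (BSC) with error probability p:
Capacity C = 1 - H(p) bits per symbol

where H(p) = -p log₂(p) - (1-p) log₂(1-p) is the binary entropy function.

H(0.2397) = 0.7945 bits
C = 1 - 0.7945 = 0.2055 bits per symbol

This means we can reliably transmit up to 0.2055 bits of information per channel use.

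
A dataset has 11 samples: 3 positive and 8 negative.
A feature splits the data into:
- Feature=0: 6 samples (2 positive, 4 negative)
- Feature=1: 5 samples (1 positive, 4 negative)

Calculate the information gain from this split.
0.0163 bits

Information Gain = H(Y) - H(Y|Feature)

Before split:
P(positive) = 3/11 = 0.2727
H(Y) = 0.8454 bits

After split:
Feature=0: H = 0.9183 bits (weight = 6/11)
Feature=1: H = 0.7219 bits (weight = 5/11)
H(Y|Feature) = (6/11)×0.9183 + (5/11)×0.7219 = 0.8290 bits

Information Gain = 0.8454 - 0.8290 = 0.0163 bits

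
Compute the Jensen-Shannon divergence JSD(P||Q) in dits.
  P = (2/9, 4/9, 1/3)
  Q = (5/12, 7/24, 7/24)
0.0103 dits

Jensen-Shannon divergence is:
JSD(P||Q) = 0.5 × D_KL(P||M) + 0.5 × D_KL(Q||M)
where M = 0.5 × (P + Q) is the mixture distribution.

M = 0.5 × (2/9, 4/9, 1/3) + 0.5 × (5/12, 7/24, 7/24) = (0.319444, 0.368056, 5/16)

D_KL(P||M) = 0.0107 dits
D_KL(Q||M) = 0.0099 dits

JSD(P||Q) = 0.5 × 0.0107 + 0.5 × 0.0099 = 0.0103 dits

Unlike KL divergence, JSD is symmetric and bounded: 0 ≤ JSD ≤ log(2).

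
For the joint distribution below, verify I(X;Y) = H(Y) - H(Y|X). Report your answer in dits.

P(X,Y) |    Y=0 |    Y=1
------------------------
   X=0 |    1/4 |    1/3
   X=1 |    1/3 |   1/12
I(X;Y) = 0.0314 dits

Mutual information has multiple equivalent forms:
- I(X;Y) = H(X) - H(X|Y)
- I(X;Y) = H(Y) - H(Y|X)
- I(X;Y) = H(X) + H(Y) - H(X,Y)

Computing all quantities:
H(X) = 0.2950, H(Y) = 0.2950, H(X,Y) = 0.5585
H(X|Y) = 0.2636, H(Y|X) = 0.2636

Verification:
H(X) - H(X|Y) = 0.2950 - 0.2636 = 0.0314
H(Y) - H(Y|X) = 0.2950 - 0.2636 = 0.0314
H(X) + H(Y) - H(X,Y) = 0.2950 + 0.2950 - 0.5585 = 0.0314

All forms give I(X;Y) = 0.0314 dits. ✓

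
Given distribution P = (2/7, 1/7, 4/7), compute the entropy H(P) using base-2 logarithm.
1.3788 bits

Shannon entropy is H(X) = -Σ p(x) log p(x).

For P = (2/7, 1/7, 4/7):
H = -2/7 × log_2(2/7) -1/7 × log_2(1/7) -4/7 × log_2(4/7)
H = 1.3788 bits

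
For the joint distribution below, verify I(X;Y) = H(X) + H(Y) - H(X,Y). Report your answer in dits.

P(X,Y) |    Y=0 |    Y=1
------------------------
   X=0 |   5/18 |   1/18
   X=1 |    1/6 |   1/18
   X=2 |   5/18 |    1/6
I(X;Y) = 0.0094 dits

Mutual information has multiple equivalent forms:
- I(X;Y) = H(X) - H(X|Y)
- I(X;Y) = H(Y) - H(Y|X)
- I(X;Y) = H(X) + H(Y) - H(X,Y)

Computing all quantities:
H(X) = 0.4607, H(Y) = 0.2566, H(X,Y) = 0.7079
H(X|Y) = 0.4513, H(Y|X) = 0.2472

Verification:
H(X) - H(X|Y) = 0.4607 - 0.4513 = 0.0094
H(Y) - H(Y|X) = 0.2566 - 0.2472 = 0.0094
H(X) + H(Y) - H(X,Y) = 0.4607 + 0.2566 - 0.7079 = 0.0094

All forms give I(X;Y) = 0.0094 dits. ✓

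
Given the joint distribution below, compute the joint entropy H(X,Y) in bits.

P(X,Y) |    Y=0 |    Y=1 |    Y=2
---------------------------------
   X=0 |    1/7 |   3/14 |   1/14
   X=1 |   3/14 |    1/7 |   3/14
2.5027 bits

Joint entropy is H(X,Y) = -Σ_{x,y} p(x,y) log p(x,y).

Summing over all non-zero entries:
H(X,Y) = -[1/7·log_2(1/7) + 3/14·log_2(3/14) + 1/14·log_2(1/14) + 3/14·log_2(3/14) + 1/7·log_2(1/7) + 3/14·log_2(3/14)]
H(X,Y) = 2.5027 bits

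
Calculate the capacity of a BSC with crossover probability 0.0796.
0.5992 bits

For a binary symmetric channel (BSC) with error probability p:
Capacity C = 1 - H(p) bits per symbol

where H(p) = -p log₂(p) - (1-p) log₂(1-p) is the binary entropy function.

H(0.0796) = 0.4008 bits
C = 1 - 0.4008 = 0.5992 bits per symbol

This means we can reliably transmit up to 0.5992 bits of information per channel use.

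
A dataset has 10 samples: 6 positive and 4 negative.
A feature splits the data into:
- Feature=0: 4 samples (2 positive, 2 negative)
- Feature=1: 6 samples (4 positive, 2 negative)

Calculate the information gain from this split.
0.0200 bits

Information Gain = H(Y) - H(Y|Feature)

Before split:
P(positive) = 6/10 = 0.6000
H(Y) = 0.9710 bits

After split:
Feature=0: H = 1.0000 bits (weight = 4/10)
Feature=1: H = 0.9183 bits (weight = 6/10)
H(Y|Feature) = (4/10)×1.0000 + (6/10)×0.9183 = 0.9510 bits

Information Gain = 0.9710 - 0.9510 = 0.0200 bits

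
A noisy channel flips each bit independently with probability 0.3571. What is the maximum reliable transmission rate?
0.0598 bits

For a binary symmetric channel (BSC) with error probability p:
Capacity C = 1 - H(p) bits per symbol

where H(p) = -p log₂(p) - (1-p) log₂(1-p) is the binary entropy function.

H(0.3571) = 0.9402 bits
C = 1 - 0.9402 = 0.0598 bits per symbol

This means we can reliably transmit up to 0.0598 bits of information per channel use.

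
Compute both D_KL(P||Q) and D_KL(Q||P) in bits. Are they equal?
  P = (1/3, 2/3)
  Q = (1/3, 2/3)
D_KL(P||Q) = 0.0000, D_KL(Q||P) = 0.0000

KL divergence is not symmetric: D_KL(P||Q) ≠ D_KL(Q||P) in general.

D_KL(P||Q) = 0.0000 bits
D_KL(Q||P) = 0.0000 bits

In this case they happen to be equal (to 4 decimal places).

This asymmetry is why KL divergence is not a true distance metric.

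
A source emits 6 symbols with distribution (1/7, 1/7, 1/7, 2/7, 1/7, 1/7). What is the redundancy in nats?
0.0439 nats

Redundancy measures how far a source is from maximum entropy:
R = H_max - H(X)

Maximum entropy for 6 symbols: H_max = log_e(6) = 1.7918 nats
Actual entropy: H(X) = 1.7479 nats
Redundancy: R = 1.7918 - 1.7479 = 0.0439 nats

This redundancy represents potential for compression: the source could be compressed by 0.0439 nats per symbol.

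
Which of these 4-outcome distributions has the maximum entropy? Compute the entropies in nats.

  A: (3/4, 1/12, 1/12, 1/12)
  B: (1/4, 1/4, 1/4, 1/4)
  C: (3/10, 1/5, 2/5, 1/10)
B

For a discrete distribution over n outcomes, entropy is maximized by the uniform distribution.

Computing entropies:
H(A) = 0.8370 nats
H(B) = 1.3863 nats
H(C) = 1.2799 nats

The uniform distribution (where all probabilities equal 1/4) achieves the maximum entropy of log_e(4) = 1.3863 nats.

Distribution B has the highest entropy.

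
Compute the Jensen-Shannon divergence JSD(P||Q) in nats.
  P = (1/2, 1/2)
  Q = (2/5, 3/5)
0.0051 nats

Jensen-Shannon divergence is:
JSD(P||Q) = 0.5 × D_KL(P||M) + 0.5 × D_KL(Q||M)
where M = 0.5 × (P + Q) is the mixture distribution.

M = 0.5 × (1/2, 1/2) + 0.5 × (2/5, 3/5) = (9/20, 11/20)

D_KL(P||M) = 0.0050 nats
D_KL(Q||M) = 0.0051 nats

JSD(P||Q) = 0.5 × 0.0050 + 0.5 × 0.0051 = 0.0051 nats

Unlike KL divergence, JSD is symmetric and bounded: 0 ≤ JSD ≤ log(2).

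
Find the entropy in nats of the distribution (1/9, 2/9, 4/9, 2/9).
1.2730 nats

Shannon entropy is H(X) = -Σ p(x) log p(x).

For P = (1/9, 2/9, 4/9, 2/9):
H = -1/9 × log_e(1/9) -2/9 × log_e(2/9) -4/9 × log_e(4/9) -2/9 × log_e(2/9)
H = 1.2730 nats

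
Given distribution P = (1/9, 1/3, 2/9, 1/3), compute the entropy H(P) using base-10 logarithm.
0.5693 dits

Shannon entropy is H(X) = -Σ p(x) log p(x).

For P = (1/9, 1/3, 2/9, 1/3):
H = -1/9 × log_10(1/9) -1/3 × log_10(1/3) -2/9 × log_10(2/9) -1/3 × log_10(1/3)
H = 0.5693 dits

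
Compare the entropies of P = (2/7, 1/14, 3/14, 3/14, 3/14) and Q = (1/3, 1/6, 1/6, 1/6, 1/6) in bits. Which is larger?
Q

Computing entropies in bits:
H(P) = 2.2170
H(Q) = 2.2516

Distribution Q has higher entropy.

Intuition: The distribution closer to uniform (more spread out) has higher entropy.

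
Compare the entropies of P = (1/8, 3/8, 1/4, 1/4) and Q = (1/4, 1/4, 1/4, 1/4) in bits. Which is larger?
Q

Computing entropies in bits:
H(P) = 1.9056
H(Q) = 2.0000

Distribution Q has higher entropy.

Intuition: The distribution closer to uniform (more spread out) has higher entropy.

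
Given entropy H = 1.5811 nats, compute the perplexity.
4.8603

Perplexity is e^H (or exp(H) for natural log).

H = 1.5811 nats
Perplexity = e^1.5811 = 4.8603

Interpretation: The model's uncertainty is equivalent to choosing uniformly among 4.9 options.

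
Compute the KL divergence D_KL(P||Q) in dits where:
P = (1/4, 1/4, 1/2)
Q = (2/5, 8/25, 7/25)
0.0481 dits

KL divergence: D_KL(P||Q) = Σ p(x) log(p(x)/q(x))

Computing term by term:
  x=0: 1/4 × log_10[(1/4)/(2/5)] = 1/4 × -0.2041 = -0.0510
  x=1: 1/4 × log_10[(1/4)/(8/25)] = 1/4 × -0.1072 = -0.0268
  x=2: 1/2 × log_10[(1/2)/(7/25)] = 1/2 × 0.2518 = 0.1259

D_KL(P||Q) = 0.0481 dits

Note: KL divergence is always non-negative and equals 0 iff P = Q.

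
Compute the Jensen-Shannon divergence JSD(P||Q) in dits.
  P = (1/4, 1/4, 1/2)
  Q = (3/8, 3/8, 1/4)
0.0147 dits

Jensen-Shannon divergence is:
JSD(P||Q) = 0.5 × D_KL(P||M) + 0.5 × D_KL(Q||M)
where M = 0.5 × (P + Q) is the mixture distribution.

M = 0.5 × (1/4, 1/4, 1/2) + 0.5 × (3/8, 3/8, 1/4) = (5/16, 5/16, 3/8)

D_KL(P||M) = 0.0140 dits
D_KL(Q||M) = 0.0154 dits

JSD(P||Q) = 0.5 × 0.0140 + 0.5 × 0.0154 = 0.0147 dits

Unlike KL divergence, JSD is symmetric and bounded: 0 ≤ JSD ≤ log(2).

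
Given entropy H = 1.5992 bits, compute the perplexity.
3.0298

Perplexity is 2^H (or exp(H) for natural log).

H = 1.5992 bits
Perplexity = 2^1.5992 = 3.0298

Interpretation: The model's uncertainty is equivalent to choosing uniformly among 3.0 options.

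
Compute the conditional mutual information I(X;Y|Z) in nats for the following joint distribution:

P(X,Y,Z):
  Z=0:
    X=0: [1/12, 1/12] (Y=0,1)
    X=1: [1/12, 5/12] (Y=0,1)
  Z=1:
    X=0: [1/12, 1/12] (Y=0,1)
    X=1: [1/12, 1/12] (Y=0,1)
0.0341 nats

Conditional mutual information: I(X;Y|Z) = H(X|Z) + H(Y|Z) - H(X,Y|Z)

H(Z) = 0.6365
H(X,Z) = 1.2425 → H(X|Z) = 0.6059
H(Y,Z) = 1.2425 → H(Y|Z) = 0.6059
H(X,Y,Z) = 1.8143 → H(X,Y|Z) = 1.1778

I(X;Y|Z) = 0.6059 + 0.6059 - 1.1778 = 0.0341 nats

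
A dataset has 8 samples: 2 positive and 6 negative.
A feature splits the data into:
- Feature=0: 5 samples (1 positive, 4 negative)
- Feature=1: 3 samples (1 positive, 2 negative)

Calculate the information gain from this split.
0.0157 bits

Information Gain = H(Y) - H(Y|Feature)

Before split:
P(positive) = 2/8 = 0.2500
H(Y) = 0.8113 bits

After split:
Feature=0: H = 0.7219 bits (weight = 5/8)
Feature=1: H = 0.9183 bits (weight = 3/8)
H(Y|Feature) = (5/8)×0.7219 + (3/8)×0.9183 = 0.7956 bits

Information Gain = 0.8113 - 0.7956 = 0.0157 bits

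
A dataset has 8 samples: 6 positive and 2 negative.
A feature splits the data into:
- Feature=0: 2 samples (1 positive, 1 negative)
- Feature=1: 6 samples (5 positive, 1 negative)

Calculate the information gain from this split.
0.0738 bits

Information Gain = H(Y) - H(Y|Feature)

Before split:
P(positive) = 6/8 = 0.7500
H(Y) = 0.8113 bits

After split:
Feature=0: H = 1.0000 bits (weight = 2/8)
Feature=1: H = 0.6500 bits (weight = 6/8)
H(Y|Feature) = (2/8)×1.0000 + (6/8)×0.6500 = 0.7375 bits

Information Gain = 0.8113 - 0.7375 = 0.0738 bits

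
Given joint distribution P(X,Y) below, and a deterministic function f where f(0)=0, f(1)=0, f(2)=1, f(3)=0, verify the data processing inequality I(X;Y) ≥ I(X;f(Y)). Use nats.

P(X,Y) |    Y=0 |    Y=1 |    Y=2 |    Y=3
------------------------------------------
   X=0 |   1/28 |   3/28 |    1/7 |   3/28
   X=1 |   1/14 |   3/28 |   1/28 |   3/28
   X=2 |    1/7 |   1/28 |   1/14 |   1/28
I(X;Y) = 0.1098, I(X;f(Y)) = 0.0320, inequality holds: 0.1098 ≥ 0.0320

Data Processing Inequality: For any Markov chain X → Y → Z, we have I(X;Y) ≥ I(X;Z).

Here Z = f(Y) is a deterministic function of Y, forming X → Y → Z.

Original I(X;Y) = 0.1098 nats

After applying f:
P(X,Z) where Z=f(Y):
- P(X,Z=0) = P(X,Y=0) + P(X,Y=1) + P(X,Y=3)
- P(X,Z=1) = P(X,Y=2)

I(X;Z) = I(X;f(Y)) = 0.0320 nats

Verification: 0.1098 ≥ 0.0320 ✓

Information cannot be created by processing; the function f can only lose information about X.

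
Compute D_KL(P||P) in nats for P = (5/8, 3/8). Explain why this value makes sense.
0.0000 nats

KL divergence satisfies the Gibbs inequality: D_KL(P||Q) ≥ 0 for all distributions P, Q.

D_KL(P||Q) = Σ p(x) log(p(x)/q(x))
Each term is p(x) × log_e(p(x)/p(x)) = p(x) × log_e(1) = 0, so the sum is 0.
D_KL(P||Q) = 0.0000 nats

When P = Q, the KL divergence is exactly 0, as there is no 'divergence' between identical distributions.

This non-negativity is a fundamental property: relative entropy cannot be negative because it measures how different Q is from P.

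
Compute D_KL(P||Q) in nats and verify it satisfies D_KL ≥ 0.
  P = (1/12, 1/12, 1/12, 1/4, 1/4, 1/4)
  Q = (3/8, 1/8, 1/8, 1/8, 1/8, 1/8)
0.3269 nats

KL divergence satisfies the Gibbs inequality: D_KL(P||Q) ≥ 0 for all distributions P, Q.

D_KL(P||Q) = Σ p(x) log(p(x)/q(x))
Term by term:
  x=0: 1/12 × log_e[(1/12)/(3/8)] = -0.1253
  x=1: 1/12 × log_e[(1/12)/(1/8)] = -0.0338
  x=2: 1/12 × log_e[(1/12)/(1/8)] = -0.0338
  x=3: 1/4 × log_e[(1/4)/(1/8)] = 0.1733
  x=4: 1/4 × log_e[(1/4)/(1/8)] = 0.1733
  x=5: 1/4 × log_e[(1/4)/(1/8)] = 0.1733
D_KL(P||Q) = 0.3269 nats

D_KL(P||Q) = 0.3269 ≥ 0 ✓

This non-negativity is a fundamental property: relative entropy cannot be negative because it measures how different Q is from P.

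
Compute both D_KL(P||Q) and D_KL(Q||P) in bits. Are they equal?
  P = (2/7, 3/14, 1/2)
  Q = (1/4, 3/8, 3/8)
D_KL(P||Q) = 0.0896, D_KL(Q||P) = 0.0990

KL divergence is not symmetric: D_KL(P||Q) ≠ D_KL(Q||P) in general.

D_KL(P||Q) = 0.0896 bits
D_KL(Q||P) = 0.0990 bits

No, they are not equal!

This asymmetry is why KL divergence is not a true distance metric.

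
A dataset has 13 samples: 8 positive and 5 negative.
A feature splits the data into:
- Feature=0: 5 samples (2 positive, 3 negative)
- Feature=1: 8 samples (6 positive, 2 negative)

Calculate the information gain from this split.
0.0885 bits

Information Gain = H(Y) - H(Y|Feature)

Before split:
P(positive) = 8/13 = 0.6154
H(Y) = 0.9612 bits

After split:
Feature=0: H = 0.9710 bits (weight = 5/13)
Feature=1: H = 0.8113 bits (weight = 8/13)
H(Y|Feature) = (5/13)×0.9710 + (8/13)×0.8113 = 0.8727 bits

Information Gain = 0.9612 - 0.8727 = 0.0885 bits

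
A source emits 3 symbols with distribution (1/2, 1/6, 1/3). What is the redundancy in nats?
0.0872 nats

Redundancy measures how far a source is from maximum entropy:
R = H_max - H(X)

Maximum entropy for 3 symbols: H_max = log_e(3) = 1.0986 nats
Actual entropy: H(X) = 1.0114 nats
Redundancy: R = 1.0986 - 1.0114 = 0.0872 nats

This redundancy represents potential for compression: the source could be compressed by 0.0872 nats per symbol.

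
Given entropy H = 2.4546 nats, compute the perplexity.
11.6418

Perplexity is e^H (or exp(H) for natural log).

H = 2.4546 nats
Perplexity = e^2.4546 = 11.6418

Interpretation: The model's uncertainty is equivalent to choosing uniformly among 11.6 options.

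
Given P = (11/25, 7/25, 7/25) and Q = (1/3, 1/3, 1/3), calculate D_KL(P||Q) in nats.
0.0245 nats

KL divergence: D_KL(P||Q) = Σ p(x) log(p(x)/q(x))

Computing term by term:
  x=0: 11/25 × log_e[(11/25)/(1/3)] = 11/25 × 0.2776 = 0.1222
  x=1: 7/25 × log_e[(7/25)/(1/3)] = 7/25 × -0.1744 = -0.0488
  x=2: 7/25 × log_e[(7/25)/(1/3)] = 7/25 × -0.1744 = -0.0488

D_KL(P||Q) = 0.0245 nats

Note: KL divergence is always non-negative and equals 0 iff P = Q.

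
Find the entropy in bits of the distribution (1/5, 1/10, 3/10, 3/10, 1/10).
2.1710 bits

Shannon entropy is H(X) = -Σ p(x) log p(x).

For P = (1/5, 1/10, 3/10, 3/10, 1/10):
H = -1/5 × log_2(1/5) -1/10 × log_2(1/10) -3/10 × log_2(3/10) -3/10 × log_2(3/10) -1/10 × log_2(1/10)
H = 2.1710 bits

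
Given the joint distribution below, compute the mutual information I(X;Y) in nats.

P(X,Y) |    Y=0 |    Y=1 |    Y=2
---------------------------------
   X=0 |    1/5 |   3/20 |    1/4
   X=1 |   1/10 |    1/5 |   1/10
0.0336 nats

Mutual information: I(X;Y) = H(X) + H(Y) - H(X,Y)

Marginals:
P(X) = (3/5, 2/5), H(X) = 0.6730 nats
P(Y) = (3/10, 7/20, 7/20), H(Y) = 1.0961 nats

Joint entropy: H(X,Y) = 1.7354 nats

I(X;Y) = 0.6730 + 1.0961 - 1.7354 = 0.0336 nats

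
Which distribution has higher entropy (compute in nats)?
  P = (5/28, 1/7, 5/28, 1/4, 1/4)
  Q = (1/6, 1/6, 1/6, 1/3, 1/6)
P

Computing entropies in nats:
H(P) = 1.5864
H(Q) = 1.5607

Distribution P has higher entropy.

Intuition: The distribution closer to uniform (more spread out) has higher entropy.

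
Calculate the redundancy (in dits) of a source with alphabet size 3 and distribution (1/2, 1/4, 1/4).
0.0256 dits

Redundancy measures how far a source is from maximum entropy:
R = H_max - H(X)

Maximum entropy for 3 symbols: H_max = log_10(3) = 0.4771 dits
Actual entropy: H(X) = 0.4515 dits
Redundancy: R = 0.4771 - 0.4515 = 0.0256 dits

This redundancy represents potential for compression: the source could be compressed by 0.0256 dits per symbol.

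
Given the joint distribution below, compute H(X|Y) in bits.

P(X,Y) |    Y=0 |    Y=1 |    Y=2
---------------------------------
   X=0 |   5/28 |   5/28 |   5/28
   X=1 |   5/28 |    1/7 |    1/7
0.9943 bits

Using the chain rule: H(X|Y) = H(X,Y) - H(Y)

First, compute H(X,Y) = 2.5774 bits

Marginal P(Y) = (5/14, 9/28, 9/28)
H(Y) = 1.5831 bits

H(X|Y) = H(X,Y) - H(Y) = 2.5774 - 1.5831 = 0.9943 bits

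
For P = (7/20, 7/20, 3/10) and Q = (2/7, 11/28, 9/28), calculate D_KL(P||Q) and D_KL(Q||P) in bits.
D_KL(P||Q) = 0.0143, D_KL(Q||P) = 0.0138

KL divergence is not symmetric: D_KL(P||Q) ≠ D_KL(Q||P) in general.

D_KL(P||Q) = 0.0143 bits
D_KL(Q||P) = 0.0138 bits

No, they are not equal!

This asymmetry is why KL divergence is not a true distance metric.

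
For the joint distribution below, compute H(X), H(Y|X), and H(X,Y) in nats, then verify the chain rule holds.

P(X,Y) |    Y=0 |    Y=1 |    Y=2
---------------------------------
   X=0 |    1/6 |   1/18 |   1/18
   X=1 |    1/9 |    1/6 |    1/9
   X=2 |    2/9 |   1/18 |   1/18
H(X,Y) = 2.0621, H(X) = 1.0893, H(Y|X) = 0.9728 (all in nats)

Chain rule: H(X,Y) = H(X) + H(Y|X)

Left side — joint entropy directly:
H(X,Y) = -Σ p(x,y) log p(x,y) = 2.0621 nats

Right side — compute H(Y|X) from the conditional distributions:
P(X) = (5/18, 7/18, 1/3), so H(X) = 1.0893 nats
H(Y|X) = Σ_x P(X=x) · H(Y|X=x):
  P(Y|X=0) = (3/5, 1/5, 1/5), H(Y|X=0) = 0.9503, weight P(X=0) = 5/18
  P(Y|X=1) = (2/7, 3/7, 2/7), H(Y|X=1) = 1.0790, weight P(X=1) = 7/18
  P(Y|X=2) = (2/3, 1/6, 1/6), H(Y|X=2) = 0.8676, weight P(X=2) = 1/3
H(Y|X) = 0.9728 nats

H(X) + H(Y|X) = 1.0893 + 0.9728 = 2.0621 nats

Both sides equal 2.0621 nats. ✓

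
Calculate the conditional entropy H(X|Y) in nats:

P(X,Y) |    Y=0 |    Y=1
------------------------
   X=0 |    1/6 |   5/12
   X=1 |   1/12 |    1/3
0.6743 nats

Using the chain rule: H(X|Y) = H(X,Y) - H(Y)

First, compute H(X,Y) = 1.2367 nats

Marginal P(Y) = (1/4, 3/4)
H(Y) = 0.5623 nats

H(X|Y) = H(X,Y) - H(Y) = 1.2367 - 0.5623 = 0.6743 nats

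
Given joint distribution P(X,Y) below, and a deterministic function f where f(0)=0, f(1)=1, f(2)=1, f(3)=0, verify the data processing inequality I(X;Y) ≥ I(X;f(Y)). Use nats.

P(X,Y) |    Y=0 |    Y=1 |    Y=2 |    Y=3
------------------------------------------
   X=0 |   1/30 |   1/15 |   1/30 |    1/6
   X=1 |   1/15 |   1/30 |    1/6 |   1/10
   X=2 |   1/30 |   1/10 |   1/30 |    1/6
I(X;Y) = 0.1034, I(X;f(Y)) = 0.0163, inequality holds: 0.1034 ≥ 0.0163

Data Processing Inequality: For any Markov chain X → Y → Z, we have I(X;Y) ≥ I(X;Z).

Here Z = f(Y) is a deterministic function of Y, forming X → Y → Z.

Original I(X;Y) = 0.1034 nats

After applying f:
P(X,Z) where Z=f(Y):
- P(X,Z=0) = P(X,Y=0) + P(X,Y=3)
- P(X,Z=1) = P(X,Y=1) + P(X,Y=2)

I(X;Z) = I(X;f(Y)) = 0.0163 nats

Verification: 0.1034 ≥ 0.0163 ✓

Information cannot be created by processing; the function f can only lose information about X.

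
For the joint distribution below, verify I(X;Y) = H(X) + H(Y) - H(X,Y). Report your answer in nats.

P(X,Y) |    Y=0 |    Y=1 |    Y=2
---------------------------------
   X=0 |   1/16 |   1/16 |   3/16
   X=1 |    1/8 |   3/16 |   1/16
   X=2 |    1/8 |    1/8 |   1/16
I(X;Y) = 0.0889 nats

Mutual information has multiple equivalent forms:
- I(X;Y) = H(X) - H(X|Y)
- I(X;Y) = H(Y) - H(Y|X)
- I(X;Y) = H(X) + H(Y) - H(X,Y)

Computing all quantities:
H(X) = 1.0948, H(Y) = 1.0948, H(X,Y) = 2.1007
H(X|Y) = 1.0059, H(Y|X) = 1.0059

Verification:
H(X) - H(X|Y) = 1.0948 - 1.0059 = 0.0889
H(Y) - H(Y|X) = 1.0948 - 1.0059 = 0.0889
H(X) + H(Y) - H(X,Y) = 1.0948 + 1.0948 - 2.1007 = 0.0889

All forms give I(X;Y) = 0.0889 nats. ✓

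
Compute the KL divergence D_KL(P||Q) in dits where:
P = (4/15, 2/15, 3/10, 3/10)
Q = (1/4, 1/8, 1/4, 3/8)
0.0059 dits

KL divergence: D_KL(P||Q) = Σ p(x) log(p(x)/q(x))

Computing term by term:
  x=0: 4/15 × log_10[(4/15)/(1/4)] = 4/15 × 0.0280 = 0.0075
  x=1: 2/15 × log_10[(2/15)/(1/8)] = 2/15 × 0.0280 = 0.0037
  x=2: 3/10 × log_10[(3/10)/(1/4)] = 3/10 × 0.0792 = 0.0238
  x=3: 3/10 × log_10[(3/10)/(3/8)] = 3/10 × -0.0969 = -0.0291

D_KL(P||Q) = 0.0059 dits

Note: KL divergence is always non-negative and equals 0 iff P = Q.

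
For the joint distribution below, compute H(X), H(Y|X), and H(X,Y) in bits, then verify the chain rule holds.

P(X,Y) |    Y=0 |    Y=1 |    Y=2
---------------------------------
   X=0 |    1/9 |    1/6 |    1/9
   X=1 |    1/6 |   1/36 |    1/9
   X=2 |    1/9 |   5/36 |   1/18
H(X,Y) = 3.0413, H(X) = 1.5752, H(Y|X) = 1.4661 (all in bits)

Chain rule: H(X,Y) = H(X) + H(Y|X)

Left side — joint entropy directly:
H(X,Y) = -Σ p(x,y) log p(x,y) = 3.0413 bits

Right side — compute H(Y|X) from the conditional distributions:
P(X) = (7/18, 11/36, 11/36), so H(X) = 1.5752 bits
H(Y|X) = Σ_x P(X=x) · H(Y|X=x):
  P(Y|X=0) = (2/7, 3/7, 2/7), H(Y|X=0) = 1.5567, weight P(X=0) = 7/18
  P(Y|X=1) = (6/11, 1/11, 4/11), H(Y|X=1) = 1.3222, weight P(X=1) = 11/36
  P(Y|X=2) = (4/11, 5/11, 2/11), H(Y|X=2) = 1.4949, weight P(X=2) = 11/36
H(Y|X) = 1.4661 bits

H(X) + H(Y|X) = 1.5752 + 1.4661 = 3.0413 bits

Both sides equal 3.0413 bits. ✓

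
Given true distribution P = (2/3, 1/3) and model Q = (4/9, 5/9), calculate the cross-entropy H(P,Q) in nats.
0.7365 nats

Cross-entropy: H(P,Q) = -Σ p(x) log q(x)

Alternatively: H(P,Q) = H(P) + D_KL(P||Q)
H(P) = 0.6365 nats
D_KL(P||Q) = 0.1000 nats

H(P,Q) = 0.6365 + 0.1000 = 0.7365 nats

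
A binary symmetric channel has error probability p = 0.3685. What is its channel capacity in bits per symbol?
0.0505 bits

For a binary symmetric channel (BSC) with error probability p:
Capacity C = 1 - H(p) bits per symbol

where H(p) = -p log₂(p) - (1-p) log₂(1-p) is the binary entropy function.

H(0.3685) = 0.9495 bits
C = 1 - 0.9495 = 0.0505 bits per symbol

This means we can reliably transmit up to 0.0505 bits of information per channel use.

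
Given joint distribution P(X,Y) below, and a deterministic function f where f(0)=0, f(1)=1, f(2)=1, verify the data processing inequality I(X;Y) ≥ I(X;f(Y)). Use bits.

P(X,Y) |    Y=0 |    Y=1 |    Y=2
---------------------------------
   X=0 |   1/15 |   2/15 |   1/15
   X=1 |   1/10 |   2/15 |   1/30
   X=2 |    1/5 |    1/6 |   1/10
I(X;Y) = 0.0288, I(X;f(Y)) = 0.0174, inequality holds: 0.0288 ≥ 0.0174

Data Processing Inequality: For any Markov chain X → Y → Z, we have I(X;Y) ≥ I(X;Z).

Here Z = f(Y) is a deterministic function of Y, forming X → Y → Z.

Original I(X;Y) = 0.0288 bits

After applying f:
P(X,Z) where Z=f(Y):
- P(X,Z=0) = P(X,Y=0)
- P(X,Z=1) = P(X,Y=1) + P(X,Y=2)

I(X;Z) = I(X;f(Y)) = 0.0174 bits

Verification: 0.0288 ≥ 0.0174 ✓

Information cannot be created by processing; the function f can only lose information about X.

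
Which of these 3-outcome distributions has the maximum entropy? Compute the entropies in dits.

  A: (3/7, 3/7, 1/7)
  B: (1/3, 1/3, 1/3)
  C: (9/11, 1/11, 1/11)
B

For a discrete distribution over n outcomes, entropy is maximized by the uniform distribution.

Computing entropies:
H(A) = 0.4361 dits
H(B) = 0.4771 dits
H(C) = 0.2606 dits

The uniform distribution (where all probabilities equal 1/3) achieves the maximum entropy of log_10(3) = 0.4771 dits.

Distribution B has the highest entropy.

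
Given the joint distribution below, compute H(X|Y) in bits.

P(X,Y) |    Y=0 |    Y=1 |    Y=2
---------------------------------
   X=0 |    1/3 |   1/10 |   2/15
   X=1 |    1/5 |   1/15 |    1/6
0.9682 bits

Using the chain rule: H(X|Y) = H(X,Y) - H(Y)

First, compute H(X,Y) = 2.4038 bits

Marginal P(Y) = (8/15, 1/6, 3/10)
H(Y) = 1.4356 bits

H(X|Y) = H(X,Y) - H(Y) = 2.4038 - 1.4356 = 0.9682 bits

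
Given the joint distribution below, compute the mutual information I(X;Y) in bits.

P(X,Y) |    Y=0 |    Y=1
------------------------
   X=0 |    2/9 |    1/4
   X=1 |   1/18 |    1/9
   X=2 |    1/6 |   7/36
0.0074 bits

Mutual information: I(X;Y) = H(X) + H(Y) - H(X,Y)

Marginals:
P(X) = (17/36, 1/6, 13/36), H(X) = 1.4726 bits
P(Y) = (4/9, 5/9), H(Y) = 0.9911 bits

Joint entropy: H(X,Y) = 2.4563 bits

I(X;Y) = 1.4726 + 0.9911 - 2.4563 = 0.0074 bits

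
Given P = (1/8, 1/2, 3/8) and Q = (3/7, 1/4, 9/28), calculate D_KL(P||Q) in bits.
0.3612 bits

KL divergence: D_KL(P||Q) = Σ p(x) log(p(x)/q(x))

Computing term by term:
  x=0: 1/8 × log_2[(1/8)/(3/7)] = 1/8 × -1.7776 = -0.2222
  x=1: 1/2 × log_2[(1/2)/(1/4)] = 1/2 × 1.0000 = 0.5000
  x=2: 3/8 × log_2[(3/8)/(9/28)] = 3/8 × 0.2224 = 0.0834

D_KL(P||Q) = 0.3612 bits

Note: KL divergence is always non-negative and equals 0 iff P = Q.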